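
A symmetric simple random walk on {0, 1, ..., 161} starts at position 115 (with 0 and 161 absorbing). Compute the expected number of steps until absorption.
E[τ | X_0 = 115] = 5290

Let v_k = E[τ | X_0 = k]. Boundary: v_0 = v_161 = 0. Recurrence: v_k = 1 + (v_{k-1} + v_{k+1})/2 for 1 ≤ k ≤ 160. The particular solution to v_k − (v_{k-1} + v_{k+1})/2 = 1 is v_k = −k^2. Adding homogeneous solution A + B k and matching boundaries gives v_k = k (161 − k). Substituting k = 115: v_115 = 115 · 46 = 5290.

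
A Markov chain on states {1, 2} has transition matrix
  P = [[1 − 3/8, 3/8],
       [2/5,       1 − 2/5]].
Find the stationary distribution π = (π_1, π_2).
π_1 = 16/31, π_2 = 15/31

Solve πP = π with π_1 + π_2 = 1. From πP = π: π_1 · (1 − 3/8) + π_2 · 2/5 = π_1 ⇒ π_2 · 2/5 = π_1 · 3/8 ⇒ π_2/π_1 = (3/8)/(2/5) = 15/16. Together with π_1 + π_2 = 1:
  π_1 = (2/5)/(3/8 + 2/5) = (2/5)/(31/40) = 16/31,
  π_2 = (3/8)/(3/8 + 2/5) = (3/8)/(31/40) = 15/31.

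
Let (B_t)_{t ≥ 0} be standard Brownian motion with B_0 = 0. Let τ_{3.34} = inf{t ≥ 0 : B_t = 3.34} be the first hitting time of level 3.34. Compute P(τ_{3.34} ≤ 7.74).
P(τ_{3.34} ≤ 7.74) = 2(1 − Φ(3.34/√7.74)) = 2(1 − Φ(1.2005)) ≈ 0.2299

By the reflection principle for standard BM, P(τ_b ≤ t) = 2 · P(B_t ≥ b). Since B_t ~ N(0, t), P(B_t ≥ 3.34) = 1 − Φ(3.34/√t) = 1 − Φ(3.34/√7.74) = 1 − Φ(1.2005) ≈ 0.11497. Doubling: P(τ_{3.34} ≤ 7.74) ≈ 2 · 0.11497 = 0.22994 ≈ 0.2299.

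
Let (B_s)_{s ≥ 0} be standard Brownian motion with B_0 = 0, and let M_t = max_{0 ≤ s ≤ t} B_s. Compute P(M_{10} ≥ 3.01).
P(M_{10} ≥ 3.01) = 2·P(B_{10} ≥ 3.01) = 2(1 − Φ(3.01/√10)) ≈ 0.3412

By the reflection principle for Brownian motion, P(M_t ≥ a) = 2 · P(B_t ≥ a) for a ≥ 0. Since B_t ~ N(0, t), P(B_t ≥ 3.01) = 1 − Φ(3.01/√t) = 1 − Φ(3.01/√10) = 1 − Φ(0.9518). So
  P(M_{10} ≥ 3.01) = 2(1 − Φ(0.9518)) ≈ 0.3412.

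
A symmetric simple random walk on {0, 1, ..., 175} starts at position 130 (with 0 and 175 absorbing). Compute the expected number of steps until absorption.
E[τ | X_0 = 130] = 5850

Let v_k = E[τ | X_0 = k]. Boundary: v_0 = v_175 = 0. Recurrence: v_k = 1 + (v_{k-1} + v_{k+1})/2 for 1 ≤ k ≤ 174. The particular solution to v_k − (v_{k-1} + v_{k+1})/2 = 1 is v_k = −k^2. Adding homogeneous solution A + B k and matching boundaries gives v_k = k (175 − k). Substituting k = 130: v_130 = 130 · 45 = 5850.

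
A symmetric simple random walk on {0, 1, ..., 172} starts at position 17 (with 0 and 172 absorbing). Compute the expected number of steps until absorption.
E[τ | X_0 = 17] = 2635

Let v_k = E[τ | X_0 = k]. Boundary: v_0 = v_172 = 0. Recurrence: v_k = 1 + (v_{k-1} + v_{k+1})/2 for 1 ≤ k ≤ 171. The particular solution to v_k − (v_{k-1} + v_{k+1})/2 = 1 is v_k = −k^2. Adding homogeneous solution A + B k and matching boundaries gives v_k = k (172 − k). Substituting k = 17: v_17 = 17 · 155 = 2635.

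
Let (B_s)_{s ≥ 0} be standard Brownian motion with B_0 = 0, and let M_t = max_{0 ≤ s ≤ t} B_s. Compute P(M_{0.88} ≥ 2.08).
P(M_{0.88} ≥ 2.08) = 2·P(B_{0.88} ≥ 2.08) = 2(1 − Φ(2.08/√0.88)) ≈ 0.0266

By the reflection principle for Brownian motion, P(M_t ≥ a) = 2 · P(B_t ≥ a) for a ≥ 0. Since B_t ~ N(0, t), P(B_t ≥ 2.08) = 1 − Φ(2.08/√t) = 1 − Φ(2.08/√0.88) = 1 − Φ(2.2173). So
  P(M_{0.88} ≥ 2.08) = 2(1 − Φ(2.2173)) ≈ 0.0266.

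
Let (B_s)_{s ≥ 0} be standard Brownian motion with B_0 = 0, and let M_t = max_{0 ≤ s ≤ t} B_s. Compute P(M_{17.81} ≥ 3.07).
P(M_{17.81} ≥ 3.07) = 2·P(B_{17.81} ≥ 3.07) = 2(1 − Φ(3.07/√17.81)) ≈ 0.4669

By the reflection principle for Brownian motion, P(M_t ≥ a) = 2 · P(B_t ≥ a) for a ≥ 0. Since B_t ~ N(0, t), P(B_t ≥ 3.07) = 1 − Φ(3.07/√t) = 1 − Φ(3.07/√17.81) = 1 − Φ(0.7275). So
  P(M_{17.81} ≥ 3.07) = 2(1 − Φ(0.7275)) ≈ 0.4669.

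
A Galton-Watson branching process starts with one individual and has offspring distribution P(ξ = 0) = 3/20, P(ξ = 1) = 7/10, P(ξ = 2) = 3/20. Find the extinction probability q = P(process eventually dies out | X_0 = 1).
q = 1

Mean offspring μ = 0·3/20 + 1·7/10 + 2·3/20 = 1 ≤ 1. For μ ≤ 1 with offspring not concentrated at 1, the Galton-Watson process goes extinct almost surely, so q = 1.
(Algebraic check: The pgf is f(s) = 3/20 + 7/10·s + 3/20·s². The extinction probability q is the smallest fixed point of f in [0, 1]. Setting s = f(s):
  3/20·s² + (7/10 − 1)·s + 3/20 = 0
  3/20·s² − (3/20 + 3/20)·s + 3/20 = 0
which factors as (s − 1)·(3/20·s − 3/20) = 0, giving roots s = 1 and s = (3/20)/(3/20) = 1. Since 1 ≥ 1, the smallest root in [0, 1] is s = 1.)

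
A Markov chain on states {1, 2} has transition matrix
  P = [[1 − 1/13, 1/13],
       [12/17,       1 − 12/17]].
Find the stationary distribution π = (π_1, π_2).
π_1 = 156/173, π_2 = 17/173

Solve πP = π with π_1 + π_2 = 1. From πP = π: π_1 · (1 − 1/13) + π_2 · 12/17 = π_1 ⇒ π_2 · 12/17 = π_1 · 1/13 ⇒ π_2/π_1 = (1/13)/(12/17) = 17/156. Together with π_1 + π_2 = 1:
  π_1 = (12/17)/(1/13 + 12/17) = (12/17)/(173/221) = 156/173,
  π_2 = (1/13)/(1/13 + 12/17) = (1/13)/(173/221) = 17/173.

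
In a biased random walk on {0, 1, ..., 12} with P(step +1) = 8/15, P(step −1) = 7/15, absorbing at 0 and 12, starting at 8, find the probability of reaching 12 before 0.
P(hit 12 before 0) = (1 − (7/8)^8) / (1 − (7/8)^12) = 26611712/32376513

Let u_k denote P(reach 12 before 0 | start at k). Boundary: u_0 = 0, u_12 = 1. Recurrence: u_k = 8/15·u_{k+1} + 7/15·u_{k-1} for 1 ≤ k ≤ 11. Try u_k = A + B·r^k with r = q/p = (7/15)/(8/15) = 7/8. Substitution satisfies the recurrence; boundary conditions give:
  u_k = (1 − r^k) / (1 − r^N) = (1 − (7/8)^8) / (1 − (7/8)^12) = 26611712/32376513.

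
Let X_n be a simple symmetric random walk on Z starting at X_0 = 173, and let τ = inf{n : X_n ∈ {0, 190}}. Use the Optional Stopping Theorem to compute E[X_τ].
E[X_τ] = 173

X_n is a martingale and τ is a bounded-mean stopping time (indeed τ is finite a.s. with bounded expectation since the walk is in a bounded region). By the OST, E[X_τ] = E[X_0] = 173. Equivalently: E[X_τ] = 190 · P(hit 190 first) + 0 · P(hit 0 first) = 190 · (173/190) = 173.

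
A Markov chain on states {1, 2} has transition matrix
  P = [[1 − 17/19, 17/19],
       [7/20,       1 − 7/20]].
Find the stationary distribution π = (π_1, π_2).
π_1 = 133/473, π_2 = 340/473

Solve πP = π with π_1 + π_2 = 1. From πP = π: π_1 · (1 − 17/19) + π_2 · 7/20 = π_1 ⇒ π_2 · 7/20 = π_1 · 17/19 ⇒ π_2/π_1 = (17/19)/(7/20) = 340/133. Together with π_1 + π_2 = 1:
  π_1 = (7/20)/(17/19 + 7/20) = (7/20)/(473/380) = 133/473,
  π_2 = (17/19)/(17/19 + 7/20) = (17/19)/(473/380) = 340/473.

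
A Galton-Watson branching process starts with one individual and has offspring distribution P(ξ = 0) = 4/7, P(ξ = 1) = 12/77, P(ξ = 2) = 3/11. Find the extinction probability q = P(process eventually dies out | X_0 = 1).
q = 1

Mean offspring μ = 0·4/7 + 1·12/77 + 2·3/11 = 54/77 ≤ 1. For μ ≤ 1 with offspring not concentrated at 1, the Galton-Watson process goes extinct almost surely, so q = 1.
(Algebraic check: The pgf is f(s) = 4/7 + 12/77·s + 3/11·s². The extinction probability q is the smallest fixed point of f in [0, 1]. Setting s = f(s):
  3/11·s² + (12/77 − 1)·s + 4/7 = 0
  3/11·s² − (4/7 + 3/11)·s + 4/7 = 0
which factors as (s − 1)·(3/11·s − 4/7) = 0, giving roots s = 1 and s = (4/7)/(3/11) = 44/21. Since 44/21 ≥ 1, the smallest root in [0, 1] is s = 1.)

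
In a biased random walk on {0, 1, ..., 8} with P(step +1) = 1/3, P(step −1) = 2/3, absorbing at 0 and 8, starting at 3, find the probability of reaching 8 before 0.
P(hit 8 before 0) = (1 − (2)^3) / (1 − (2)^8) = 7/255

Let u_k denote P(reach 8 before 0 | start at k). Boundary: u_0 = 0, u_8 = 1. Recurrence: u_k = 1/3·u_{k+1} + 2/3·u_{k-1} for 1 ≤ k ≤ 7. Try u_k = A + B·r^k with r = q/p = (2/3)/(1/3) = 2. Substitution satisfies the recurrence; boundary conditions give:
  u_k = (1 − r^k) / (1 − r^N) = (1 − (2)^3) / (1 − (2)^8) = 7/255.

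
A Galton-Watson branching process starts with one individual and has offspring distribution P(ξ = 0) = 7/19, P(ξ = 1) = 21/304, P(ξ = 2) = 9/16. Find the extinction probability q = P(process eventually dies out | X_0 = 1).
q = 112/171

The pgf is f(s) = 7/19 + 21/304·s + 9/16·s². The extinction probability q is the smallest fixed point of f in [0, 1]. Setting s = f(s):
  9/16·s² + (21/304 − 1)·s + 7/19 = 0
  9/16·s² − (7/19 + 9/16)·s + 7/19 = 0
which factors as (s − 1)·(9/16·s − 7/19) = 0, giving roots s = 1 and s = (7/19)/(9/16) = 112/171.
Mean offspring μ = 21/304 + 2·9/16 = 363/304 > 1 (supercritical), so q < 1. The extinction probability is the smaller root: q = (7/19)/(9/16) = 112/171.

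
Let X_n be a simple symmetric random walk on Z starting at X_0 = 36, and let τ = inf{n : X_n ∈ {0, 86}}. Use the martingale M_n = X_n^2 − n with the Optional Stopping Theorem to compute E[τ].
E[τ] = 1800

M_n = X_n^2 − n is a martingale (since E[X_{n+1}^2 | F_n] = X_n^2 + 1). By OST (τ has finite mean in a bounded region), E[M_τ] = E[M_0] = X_0^2 − 0 = 36^2 = 1296. Also E[M_τ] = E[X_τ^2] − E[τ]. The walk exits at 0 or 86, with P(hit 86 first) = 36/86, so E[X_τ^2] = 86^2 · 36/86 + 0 = 3096. Thus E[τ] = E[X_τ^2] − E[M_τ] = 3096 − 1296 = 1800 = 36(86 − 36) = 1800.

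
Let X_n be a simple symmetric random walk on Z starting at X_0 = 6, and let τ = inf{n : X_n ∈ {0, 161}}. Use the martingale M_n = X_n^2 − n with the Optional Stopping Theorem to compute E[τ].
E[τ] = 930

M_n = X_n^2 − n is a martingale (since E[X_{n+1}^2 | F_n] = X_n^2 + 1). By OST (τ has finite mean in a bounded region), E[M_τ] = E[M_0] = X_0^2 − 0 = 6^2 = 36. Also E[M_τ] = E[X_τ^2] − E[τ]. The walk exits at 0 or 161, with P(hit 161 first) = 6/161, so E[X_τ^2] = 161^2 · 6/161 + 0 = 966. Thus E[τ] = E[X_τ^2] − E[M_τ] = 966 − 36 = 930 = 6(161 − 6) = 930.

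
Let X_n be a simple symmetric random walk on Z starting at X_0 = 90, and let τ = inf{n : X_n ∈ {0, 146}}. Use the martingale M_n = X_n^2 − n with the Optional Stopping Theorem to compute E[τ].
E[τ] = 5040

M_n = X_n^2 − n is a martingale (since E[X_{n+1}^2 | F_n] = X_n^2 + 1). By OST (τ has finite mean in a bounded region), E[M_τ] = E[M_0] = X_0^2 − 0 = 90^2 = 8100. Also E[M_τ] = E[X_τ^2] − E[τ]. The walk exits at 0 or 146, with P(hit 146 first) = 90/146, so E[X_τ^2] = 146^2 · 90/146 + 0 = 13140. Thus E[τ] = E[X_τ^2] − E[M_τ] = 13140 − 8100 = 5040 = 90(146 − 90) = 5040.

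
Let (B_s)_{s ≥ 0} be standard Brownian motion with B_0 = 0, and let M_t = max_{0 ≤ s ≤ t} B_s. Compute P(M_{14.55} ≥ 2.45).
P(M_{14.55} ≥ 2.45) = 2·P(B_{14.55} ≥ 2.45) = 2(1 − Φ(2.45/√14.55)) ≈ 0.5207

By the reflection principle for Brownian motion, P(M_t ≥ a) = 2 · P(B_t ≥ a) for a ≥ 0. Since B_t ~ N(0, t), P(B_t ≥ 2.45) = 1 − Φ(2.45/√t) = 1 − Φ(2.45/√14.55) = 1 − Φ(0.6423). So
  P(M_{14.55} ≥ 2.45) = 2(1 − Φ(0.6423)) ≈ 0.5207.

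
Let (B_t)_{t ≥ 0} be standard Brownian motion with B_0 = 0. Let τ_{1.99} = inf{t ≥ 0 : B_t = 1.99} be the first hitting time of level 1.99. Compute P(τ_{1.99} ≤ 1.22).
P(τ_{1.99} ≤ 1.22) = 2(1 − Φ(1.99/√1.22)) = 2(1 − Φ(1.8017)) ≈ 0.0716

By the reflection principle for standard BM, P(τ_b ≤ t) = 2 · P(B_t ≥ b). Since B_t ~ N(0, t), P(B_t ≥ 1.99) = 1 − Φ(1.99/√t) = 1 − Φ(1.99/√1.22) = 1 − Φ(1.8017) ≈ 0.03580. Doubling: P(τ_{1.99} ≤ 1.22) ≈ 2 · 0.03580 = 0.07160 ≈ 0.0716.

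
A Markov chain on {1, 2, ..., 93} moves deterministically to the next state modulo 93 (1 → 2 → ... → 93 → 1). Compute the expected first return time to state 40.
E[T_40 | X_0 = 40] = 93

The chain cycles deterministically, so starting at state 40 it returns in exactly 93 steps. Equivalently, the stationary distribution is uniform π_j = 1/93 for every state j, so by Kac's formula E[T_40] = 1/π_40 = 93.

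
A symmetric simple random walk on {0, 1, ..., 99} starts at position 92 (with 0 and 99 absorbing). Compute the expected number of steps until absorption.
E[τ | X_0 = 92] = 644

Let v_k = E[τ | X_0 = k]. Boundary: v_0 = v_99 = 0. Recurrence: v_k = 1 + (v_{k-1} + v_{k+1})/2 for 1 ≤ k ≤ 98. The particular solution to v_k − (v_{k-1} + v_{k+1})/2 = 1 is v_k = −k^2. Adding homogeneous solution A + B k and matching boundaries gives v_k = k (99 − k). Substituting k = 92: v_92 = 92 · 7 = 644.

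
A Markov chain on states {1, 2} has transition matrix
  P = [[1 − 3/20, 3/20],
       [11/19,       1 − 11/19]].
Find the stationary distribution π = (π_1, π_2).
π_1 = 220/277, π_2 = 57/277

Solve πP = π with π_1 + π_2 = 1. From πP = π: π_1 · (1 − 3/20) + π_2 · 11/19 = π_1 ⇒ π_2 · 11/19 = π_1 · 3/20 ⇒ π_2/π_1 = (3/20)/(11/19) = 57/220. Together with π_1 + π_2 = 1:
  π_1 = (11/19)/(3/20 + 11/19) = (11/19)/(277/380) = 220/277,
  π_2 = (3/20)/(3/20 + 11/19) = (3/20)/(277/380) = 57/277.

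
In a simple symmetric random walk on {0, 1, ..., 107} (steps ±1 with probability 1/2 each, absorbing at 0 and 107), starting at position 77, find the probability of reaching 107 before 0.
P(hit 107 before 0) = 77/107

Let u_k = P(hit 107 before 0 | start at k). Then u_0 = 0, u_107 = 1, and u_k = u_{k-1}/2 + u_{k+1}/2 for 1 ≤ k ≤ 106. This harmonic recurrence is solved by u_k = k/107, giving u_77 = 77/107.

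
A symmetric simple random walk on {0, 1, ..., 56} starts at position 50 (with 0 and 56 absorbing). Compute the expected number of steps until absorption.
E[τ | X_0 = 50] = 300

Let v_k = E[τ | X_0 = k]. Boundary: v_0 = v_56 = 0. Recurrence: v_k = 1 + (v_{k-1} + v_{k+1})/2 for 1 ≤ k ≤ 55. The particular solution to v_k − (v_{k-1} + v_{k+1})/2 = 1 is v_k = −k^2. Adding homogeneous solution A + B k and matching boundaries gives v_k = k (56 − k). Substituting k = 50: v_50 = 50 · 6 = 300.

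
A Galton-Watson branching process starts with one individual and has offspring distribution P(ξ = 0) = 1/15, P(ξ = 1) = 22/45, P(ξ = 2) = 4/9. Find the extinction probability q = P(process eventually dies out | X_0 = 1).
q = 3/20

The pgf is f(s) = 1/15 + 22/45·s + 4/9·s². The extinction probability q is the smallest fixed point of f in [0, 1]. Setting s = f(s):
  4/9·s² + (22/45 − 1)·s + 1/15 = 0
  4/9·s² − (1/15 + 4/9)·s + 1/15 = 0
which factors as (s − 1)·(4/9·s − 1/15) = 0, giving roots s = 1 and s = (1/15)/(4/9) = 3/20.
Mean offspring μ = 22/45 + 2·4/9 = 62/45 > 1 (supercritical), so q < 1. The extinction probability is the smaller root: q = (1/15)/(4/9) = 3/20.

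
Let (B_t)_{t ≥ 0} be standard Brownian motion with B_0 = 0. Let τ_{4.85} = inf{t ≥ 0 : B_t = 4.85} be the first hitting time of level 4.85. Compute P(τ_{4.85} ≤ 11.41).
P(τ_{4.85} ≤ 11.41) = 2(1 − Φ(4.85/√11.41)) = 2(1 − Φ(1.4358)) ≈ 0.1511

By the reflection principle for standard BM, P(τ_b ≤ t) = 2 · P(B_t ≥ b). Since B_t ~ N(0, t), P(B_t ≥ 4.85) = 1 − Φ(4.85/√t) = 1 − Φ(4.85/√11.41) = 1 − Φ(1.4358) ≈ 0.07553. Doubling: P(τ_{4.85} ≤ 11.41) ≈ 2 · 0.07553 = 0.15106 ≈ 0.1511.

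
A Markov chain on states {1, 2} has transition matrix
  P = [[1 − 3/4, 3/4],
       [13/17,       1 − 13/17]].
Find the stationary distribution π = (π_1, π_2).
π_1 = 52/103, π_2 = 51/103

Solve πP = π with π_1 + π_2 = 1. From πP = π: π_1 · (1 − 3/4) + π_2 · 13/17 = π_1 ⇒ π_2 · 13/17 = π_1 · 3/4 ⇒ π_2/π_1 = (3/4)/(13/17) = 51/52. Together with π_1 + π_2 = 1:
  π_1 = (13/17)/(3/4 + 13/17) = (13/17)/(103/68) = 52/103,
  π_2 = (3/4)/(3/4 + 13/17) = (3/4)/(103/68) = 51/103.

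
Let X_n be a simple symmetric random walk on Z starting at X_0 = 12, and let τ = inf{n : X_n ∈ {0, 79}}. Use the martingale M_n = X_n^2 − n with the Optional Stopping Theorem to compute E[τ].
E[τ] = 804

M_n = X_n^2 − n is a martingale (since E[X_{n+1}^2 | F_n] = X_n^2 + 1). By OST (τ has finite mean in a bounded region), E[M_τ] = E[M_0] = X_0^2 − 0 = 12^2 = 144. Also E[M_τ] = E[X_τ^2] − E[τ]. The walk exits at 0 or 79, with P(hit 79 first) = 12/79, so E[X_τ^2] = 79^2 · 12/79 + 0 = 948. Thus E[τ] = E[X_τ^2] − E[M_τ] = 948 − 144 = 804 = 12(79 − 12) = 804.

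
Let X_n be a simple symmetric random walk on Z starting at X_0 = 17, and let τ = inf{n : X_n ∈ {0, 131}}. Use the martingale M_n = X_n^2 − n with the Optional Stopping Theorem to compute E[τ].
E[τ] = 1938

M_n = X_n^2 − n is a martingale (since E[X_{n+1}^2 | F_n] = X_n^2 + 1). By OST (τ has finite mean in a bounded region), E[M_τ] = E[M_0] = X_0^2 − 0 = 17^2 = 289. Also E[M_τ] = E[X_τ^2] − E[τ]. The walk exits at 0 or 131, with P(hit 131 first) = 17/131, so E[X_τ^2] = 131^2 · 17/131 + 0 = 2227. Thus E[τ] = E[X_τ^2] − E[M_τ] = 2227 − 289 = 1938 = 17(131 − 17) = 1938.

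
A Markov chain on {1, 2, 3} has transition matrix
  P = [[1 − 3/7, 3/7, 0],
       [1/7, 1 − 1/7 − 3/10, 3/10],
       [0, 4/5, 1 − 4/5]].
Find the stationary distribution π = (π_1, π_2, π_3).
π = (8/41, 24/41, 9/41)

This is a birth-death chain on three states, which satisfies detailed balance: π_1 · P_{12} = π_2 · P_{21} and π_2 · P_{23} = π_3 · P_{32}.
From π_1 · 3/7 = π_2 · 1/7: π_2/π_1 = (3/7)/(1/7) = 3.
From π_2 · 3/10 = π_3 · 4/5: π_3/π_2 = (3/10)/(4/5) = 3/8.
Take π_1 proportional to 1; then unnormalized π = (1, 3, 9/8). Normalize by dividing by the sum 41/8:
  π = (8/41, 24/41, 9/41).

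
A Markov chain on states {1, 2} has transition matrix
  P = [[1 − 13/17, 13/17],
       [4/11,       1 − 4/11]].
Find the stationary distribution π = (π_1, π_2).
π_1 = 68/211, π_2 = 143/211

Solve πP = π with π_1 + π_2 = 1. From πP = π: π_1 · (1 − 13/17) + π_2 · 4/11 = π_1 ⇒ π_2 · 4/11 = π_1 · 13/17 ⇒ π_2/π_1 = (13/17)/(4/11) = 143/68. Together with π_1 + π_2 = 1:
  π_1 = (4/11)/(13/17 + 4/11) = (4/11)/(211/187) = 68/211,
  π_2 = (13/17)/(13/17 + 4/11) = (13/17)/(211/187) = 143/211.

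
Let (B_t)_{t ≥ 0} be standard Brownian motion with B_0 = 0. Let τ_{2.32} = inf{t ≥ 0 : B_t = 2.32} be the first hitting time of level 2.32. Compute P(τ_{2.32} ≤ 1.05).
P(τ_{2.32} ≤ 1.05) = 2(1 − Φ(2.32/√1.05)) = 2(1 − Φ(2.2641)) ≈ 0.0236

By the reflection principle for standard BM, P(τ_b ≤ t) = 2 · P(B_t ≥ b). Since B_t ~ N(0, t), P(B_t ≥ 2.32) = 1 − Φ(2.32/√t) = 1 − Φ(2.32/√1.05) = 1 − Φ(2.2641) ≈ 0.01178. Doubling: P(τ_{2.32} ≤ 1.05) ≈ 2 · 0.01178 = 0.02356 ≈ 0.0236.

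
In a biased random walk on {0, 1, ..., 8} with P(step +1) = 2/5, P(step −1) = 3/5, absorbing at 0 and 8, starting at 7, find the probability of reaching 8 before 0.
P(hit 8 before 0) = (1 − (3/2)^7) / (1 − (3/2)^8) = 4118/6305

Let u_k denote P(reach 8 before 0 | start at k). Boundary: u_0 = 0, u_8 = 1. Recurrence: u_k = 2/5·u_{k+1} + 3/5·u_{k-1} for 1 ≤ k ≤ 7. Try u_k = A + B·r^k with r = q/p = (3/5)/(2/5) = 3/2. Substitution satisfies the recurrence; boundary conditions give:
  u_k = (1 − r^k) / (1 − r^N) = (1 − (3/2)^7) / (1 − (3/2)^8) = 4118/6305.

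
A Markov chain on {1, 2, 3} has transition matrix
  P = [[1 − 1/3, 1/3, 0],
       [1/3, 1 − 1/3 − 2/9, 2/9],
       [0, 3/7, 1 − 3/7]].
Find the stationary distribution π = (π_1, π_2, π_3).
π = (27/68, 27/68, 7/34)

This is a birth-death chain on three states, which satisfies detailed balance: π_1 · P_{12} = π_2 · P_{21} and π_2 · P_{23} = π_3 · P_{32}.
From π_1 · 1/3 = π_2 · 1/3: π_2/π_1 = (1/3)/(1/3) = 1.
From π_2 · 2/9 = π_3 · 3/7: π_3/π_2 = (2/9)/(3/7) = 14/27.
Take π_1 proportional to 1; then unnormalized π = (1, 1, 14/27). Normalize by dividing by the sum 68/27:
  π = (27/68, 27/68, 7/34).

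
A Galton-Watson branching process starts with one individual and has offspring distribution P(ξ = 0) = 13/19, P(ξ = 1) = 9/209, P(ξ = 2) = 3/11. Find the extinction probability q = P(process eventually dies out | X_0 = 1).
q = 1

Mean offspring μ = 0·13/19 + 1·9/209 + 2·3/11 = 123/209 ≤ 1. For μ ≤ 1 with offspring not concentrated at 1, the Galton-Watson process goes extinct almost surely, so q = 1.
(Algebraic check: The pgf is f(s) = 13/19 + 9/209·s + 3/11·s². The extinction probability q is the smallest fixed point of f in [0, 1]. Setting s = f(s):
  3/11·s² + (9/209 − 1)·s + 13/19 = 0
  3/11·s² − (13/19 + 3/11)·s + 13/19 = 0
which factors as (s − 1)·(3/11·s − 13/19) = 0, giving roots s = 1 and s = (13/19)/(3/11) = 143/57. Since 143/57 ≥ 1, the smallest root in [0, 1] is s = 1.)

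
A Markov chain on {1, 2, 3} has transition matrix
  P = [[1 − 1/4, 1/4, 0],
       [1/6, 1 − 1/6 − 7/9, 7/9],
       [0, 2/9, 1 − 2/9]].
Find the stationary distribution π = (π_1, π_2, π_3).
π = (4/31, 6/31, 21/31)

This is a birth-death chain on three states, which satisfies detailed balance: π_1 · P_{12} = π_2 · P_{21} and π_2 · P_{23} = π_3 · P_{32}.
From π_1 · 1/4 = π_2 · 1/6: π_2/π_1 = (1/4)/(1/6) = 3/2.
From π_2 · 7/9 = π_3 · 2/9: π_3/π_2 = (7/9)/(2/9) = 7/2.
Take π_1 proportional to 1; then unnormalized π = (1, 3/2, 21/4). Normalize by dividing by the sum 31/4:
  π = (4/31, 6/31, 21/31).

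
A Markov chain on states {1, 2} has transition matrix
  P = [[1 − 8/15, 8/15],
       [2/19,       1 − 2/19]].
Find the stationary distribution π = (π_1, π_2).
π_1 = 15/91, π_2 = 76/91

Solve πP = π with π_1 + π_2 = 1. From πP = π: π_1 · (1 − 8/15) + π_2 · 2/19 = π_1 ⇒ π_2 · 2/19 = π_1 · 8/15 ⇒ π_2/π_1 = (8/15)/(2/19) = 76/15. Together with π_1 + π_2 = 1:
  π_1 = (2/19)/(8/15 + 2/19) = (2/19)/(182/285) = 15/91,
  π_2 = (8/15)/(8/15 + 2/19) = (8/15)/(182/285) = 76/91.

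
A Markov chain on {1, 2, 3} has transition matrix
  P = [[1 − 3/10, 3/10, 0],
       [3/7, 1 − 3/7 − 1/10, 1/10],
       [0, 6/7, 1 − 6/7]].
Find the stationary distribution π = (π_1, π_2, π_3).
π = (600/1069, 420/1069, 49/1069)

This is a birth-death chain on three states, which satisfies detailed balance: π_1 · P_{12} = π_2 · P_{21} and π_2 · P_{23} = π_3 · P_{32}.
From π_1 · 3/10 = π_2 · 3/7: π_2/π_1 = (3/10)/(3/7) = 7/10.
From π_2 · 1/10 = π_3 · 6/7: π_3/π_2 = (1/10)/(6/7) = 7/60.
Take π_1 proportional to 1; then unnormalized π = (1, 7/10, 49/600). Normalize by dividing by the sum 1069/600:
  π = (600/1069, 420/1069, 49/1069).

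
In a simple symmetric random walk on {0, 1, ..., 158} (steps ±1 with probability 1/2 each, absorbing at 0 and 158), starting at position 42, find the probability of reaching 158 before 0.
P(hit 158 before 0) = 42/158 = 21/79

Let u_k = P(hit 158 before 0 | start at k). Then u_0 = 0, u_158 = 1, and u_k = u_{k-1}/2 + u_{k+1}/2 for 1 ≤ k ≤ 157. This harmonic recurrence is solved by u_k = k/158, giving u_42 = 42/158 = 21/79.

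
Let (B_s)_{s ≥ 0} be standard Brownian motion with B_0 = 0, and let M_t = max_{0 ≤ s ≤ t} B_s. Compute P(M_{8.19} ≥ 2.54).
P(M_{8.19} ≥ 2.54) = 2·P(B_{8.19} ≥ 2.54) = 2(1 − Φ(2.54/√8.19)) ≈ 0.3748

By the reflection principle for Brownian motion, P(M_t ≥ a) = 2 · P(B_t ≥ a) for a ≥ 0. Since B_t ~ N(0, t), P(B_t ≥ 2.54) = 1 − Φ(2.54/√t) = 1 − Φ(2.54/√8.19) = 1 − Φ(0.8875). So
  P(M_{8.19} ≥ 2.54) = 2(1 − Φ(0.8875)) ≈ 0.3748.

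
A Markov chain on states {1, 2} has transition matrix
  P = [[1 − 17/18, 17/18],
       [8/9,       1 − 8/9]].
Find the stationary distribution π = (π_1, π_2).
π_1 = 16/33, π_2 = 17/33

Solve πP = π with π_1 + π_2 = 1. From πP = π: π_1 · (1 − 17/18) + π_2 · 8/9 = π_1 ⇒ π_2 · 8/9 = π_1 · 17/18 ⇒ π_2/π_1 = (17/18)/(8/9) = 17/16. Together with π_1 + π_2 = 1:
  π_1 = (8/9)/(17/18 + 8/9) = (8/9)/(11/6) = 16/33,
  π_2 = (17/18)/(17/18 + 8/9) = (17/18)/(11/6) = 17/33.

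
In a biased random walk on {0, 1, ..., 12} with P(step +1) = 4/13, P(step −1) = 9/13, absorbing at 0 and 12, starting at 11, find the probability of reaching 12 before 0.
P(hit 12 before 0) = (1 − (9/4)^11) / (1 − (9/4)^12) = 25101492244/56482551853

Let u_k denote P(reach 12 before 0 | start at k). Boundary: u_0 = 0, u_12 = 1. Recurrence: u_k = 4/13·u_{k+1} + 9/13·u_{k-1} for 1 ≤ k ≤ 11. Try u_k = A + B·r^k with r = q/p = (9/13)/(4/13) = 9/4. Substitution satisfies the recurrence; boundary conditions give:
  u_k = (1 − r^k) / (1 − r^N) = (1 − (9/4)^11) / (1 − (9/4)^12) = 25101492244/56482551853.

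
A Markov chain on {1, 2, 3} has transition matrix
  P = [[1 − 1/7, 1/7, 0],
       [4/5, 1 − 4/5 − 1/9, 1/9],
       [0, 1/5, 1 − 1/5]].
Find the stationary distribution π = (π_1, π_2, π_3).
π = (18/23, 45/322, 25/322)

This is a birth-death chain on three states, which satisfies detailed balance: π_1 · P_{12} = π_2 · P_{21} and π_2 · P_{23} = π_3 · P_{32}.
From π_1 · 1/7 = π_2 · 4/5: π_2/π_1 = (1/7)/(4/5) = 5/28.
From π_2 · 1/9 = π_3 · 1/5: π_3/π_2 = (1/9)/(1/5) = 5/9.
Take π_1 proportional to 1; then unnormalized π = (1, 5/28, 25/252). Normalize by dividing by the sum 23/18:
  π = (18/23, 45/322, 25/322).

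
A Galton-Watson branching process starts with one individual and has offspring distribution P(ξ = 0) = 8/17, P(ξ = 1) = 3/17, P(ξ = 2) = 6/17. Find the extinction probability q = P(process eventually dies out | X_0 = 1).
q = 1

Mean offspring μ = 0·8/17 + 1·3/17 + 2·6/17 = 15/17 ≤ 1. For μ ≤ 1 with offspring not concentrated at 1, the Galton-Watson process goes extinct almost surely, so q = 1.
(Algebraic check: The pgf is f(s) = 8/17 + 3/17·s + 6/17·s². The extinction probability q is the smallest fixed point of f in [0, 1]. Setting s = f(s):
  6/17·s² + (3/17 − 1)·s + 8/17 = 0
  6/17·s² − (8/17 + 6/17)·s + 8/17 = 0
which factors as (s − 1)·(6/17·s − 8/17) = 0, giving roots s = 1 and s = (8/17)/(6/17) = 4/3. Since 4/3 ≥ 1, the smallest root in [0, 1] is s = 1.)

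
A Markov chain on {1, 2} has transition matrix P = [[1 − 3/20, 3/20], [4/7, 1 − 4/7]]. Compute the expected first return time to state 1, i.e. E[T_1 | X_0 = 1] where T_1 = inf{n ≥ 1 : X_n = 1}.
E[T_1 | X_0 = 1] = 1/π_1 = 101/80

For an irreducible recurrent Markov chain with stationary distribution π, E[T_i | X_0 = i] = 1/π_i (Kac's formula). Here π_1 = (4/7)/(3/20 + 4/7) = (4/7)/(101/140) = 80/101, so E[T_1 | X_0 = 1] = 1/π_1 = (3/20 + 4/7)/(4/7) = (101/140)/(4/7) = 101/80.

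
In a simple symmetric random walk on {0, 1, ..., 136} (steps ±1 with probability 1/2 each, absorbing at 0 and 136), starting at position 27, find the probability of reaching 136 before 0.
P(hit 136 before 0) = 27/136

Let u_k = P(hit 136 before 0 | start at k). Then u_0 = 0, u_136 = 1, and u_k = u_{k-1}/2 + u_{k+1}/2 for 1 ≤ k ≤ 135. This harmonic recurrence is solved by u_k = k/136, giving u_27 = 27/136.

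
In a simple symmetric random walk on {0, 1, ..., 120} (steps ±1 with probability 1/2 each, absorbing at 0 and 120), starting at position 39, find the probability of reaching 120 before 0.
P(hit 120 before 0) = 39/120 = 13/40

Let u_k = P(hit 120 before 0 | start at k). Then u_0 = 0, u_120 = 1, and u_k = u_{k-1}/2 + u_{k+1}/2 for 1 ≤ k ≤ 119. This harmonic recurrence is solved by u_k = k/120, giving u_39 = 39/120 = 13/40.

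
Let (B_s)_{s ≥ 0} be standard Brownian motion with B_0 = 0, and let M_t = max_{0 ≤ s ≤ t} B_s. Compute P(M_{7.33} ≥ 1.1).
P(M_{7.33} ≥ 1.1) = 2·P(B_{7.33} ≥ 1.1) = 2(1 − Φ(1.1/√7.33)) ≈ 0.6845

By the reflection principle for Brownian motion, P(M_t ≥ a) = 2 · P(B_t ≥ a) for a ≥ 0. Since B_t ~ N(0, t), P(B_t ≥ 1.1) = 1 − Φ(1.1/√t) = 1 − Φ(1.1/√7.33) = 1 − Φ(0.4063). So
  P(M_{7.33} ≥ 1.1) = 2(1 − Φ(0.4063)) ≈ 0.6845.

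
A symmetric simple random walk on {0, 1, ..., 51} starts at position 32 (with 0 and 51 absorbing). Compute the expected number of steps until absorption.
E[τ | X_0 = 32] = 608

Let v_k = E[τ | X_0 = k]. Boundary: v_0 = v_51 = 0. Recurrence: v_k = 1 + (v_{k-1} + v_{k+1})/2 for 1 ≤ k ≤ 50. The particular solution to v_k − (v_{k-1} + v_{k+1})/2 = 1 is v_k = −k^2. Adding homogeneous solution A + B k and matching boundaries gives v_k = k (51 − k). Substituting k = 32: v_32 = 32 · 19 = 608.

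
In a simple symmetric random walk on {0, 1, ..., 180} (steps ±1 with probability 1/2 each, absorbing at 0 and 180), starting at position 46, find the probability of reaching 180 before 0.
P(hit 180 before 0) = 46/180 = 23/90

Let u_k = P(hit 180 before 0 | start at k). Then u_0 = 0, u_180 = 1, and u_k = u_{k-1}/2 + u_{k+1}/2 for 1 ≤ k ≤ 179. This harmonic recurrence is solved by u_k = k/180, giving u_46 = 46/180 = 23/90.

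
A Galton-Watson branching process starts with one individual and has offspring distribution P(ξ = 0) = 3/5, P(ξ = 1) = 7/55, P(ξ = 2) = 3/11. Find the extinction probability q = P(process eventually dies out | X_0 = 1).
q = 1

Mean offspring μ = 0·3/5 + 1·7/55 + 2·3/11 = 37/55 ≤ 1. For μ ≤ 1 with offspring not concentrated at 1, the Galton-Watson process goes extinct almost surely, so q = 1.
(Algebraic check: The pgf is f(s) = 3/5 + 7/55·s + 3/11·s². The extinction probability q is the smallest fixed point of f in [0, 1]. Setting s = f(s):
  3/11·s² + (7/55 − 1)·s + 3/5 = 0
  3/11·s² − (3/5 + 3/11)·s + 3/5 = 0
which factors as (s − 1)·(3/11·s − 3/5) = 0, giving roots s = 1 and s = (3/5)/(3/11) = 11/5. Since 11/5 ≥ 1, the smallest root in [0, 1] is s = 1.)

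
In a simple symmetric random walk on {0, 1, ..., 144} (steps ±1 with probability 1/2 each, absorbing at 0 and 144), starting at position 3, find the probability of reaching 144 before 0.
P(hit 144 before 0) = 3/144 = 1/48

Let u_k = P(hit 144 before 0 | start at k). Then u_0 = 0, u_144 = 1, and u_k = u_{k-1}/2 + u_{k+1}/2 for 1 ≤ k ≤ 143. This harmonic recurrence is solved by u_k = k/144, giving u_3 = 3/144 = 1/48.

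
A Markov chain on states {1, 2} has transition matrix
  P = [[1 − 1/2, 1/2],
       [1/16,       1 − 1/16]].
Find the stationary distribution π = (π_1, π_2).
π_1 = 1/9, π_2 = 8/9

Solve πP = π with π_1 + π_2 = 1. From πP = π: π_1 · (1 − 1/2) + π_2 · 1/16 = π_1 ⇒ π_2 · 1/16 = π_1 · 1/2 ⇒ π_2/π_1 = (1/2)/(1/16) = 8. Together with π_1 + π_2 = 1:
  π_1 = (1/16)/(1/2 + 1/16) = (1/16)/(9/16) = 1/9,
  π_2 = (1/2)/(1/2 + 1/16) = (1/2)/(9/16) = 8/9.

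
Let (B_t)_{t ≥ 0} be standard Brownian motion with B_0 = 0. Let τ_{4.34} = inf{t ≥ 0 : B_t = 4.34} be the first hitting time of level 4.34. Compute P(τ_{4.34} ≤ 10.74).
P(τ_{4.34} ≤ 10.74) = 2(1 − Φ(4.34/√10.74)) = 2(1 − Φ(1.3243)) ≈ 0.1854

By the reflection principle for standard BM, P(τ_b ≤ t) = 2 · P(B_t ≥ b). Since B_t ~ N(0, t), P(B_t ≥ 4.34) = 1 − Φ(4.34/√t) = 1 − Φ(4.34/√10.74) = 1 − Φ(1.3243) ≈ 0.09270. Doubling: P(τ_{4.34} ≤ 10.74) ≈ 2 · 0.09270 = 0.18540 ≈ 0.1854.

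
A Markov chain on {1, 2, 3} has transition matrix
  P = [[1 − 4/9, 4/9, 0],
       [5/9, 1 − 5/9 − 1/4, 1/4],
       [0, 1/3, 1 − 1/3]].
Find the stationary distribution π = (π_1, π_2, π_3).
π = (5/12, 1/3, 1/4)

This is a birth-death chain on three states, which satisfies detailed balance: π_1 · P_{12} = π_2 · P_{21} and π_2 · P_{23} = π_3 · P_{32}.
From π_1 · 4/9 = π_2 · 5/9: π_2/π_1 = (4/9)/(5/9) = 4/5.
From π_2 · 1/4 = π_3 · 1/3: π_3/π_2 = (1/4)/(1/3) = 3/4.
Take π_1 proportional to 1; then unnormalized π = (1, 4/5, 3/5). Normalize by dividing by the sum 12/5:
  π = (5/12, 1/3, 1/4).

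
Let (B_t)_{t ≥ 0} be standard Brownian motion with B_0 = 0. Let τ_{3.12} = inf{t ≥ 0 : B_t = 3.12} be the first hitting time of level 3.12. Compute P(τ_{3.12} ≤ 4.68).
P(τ_{3.12} ≤ 4.68) = 2(1 − Φ(3.12/√4.68)) = 2(1 − Φ(1.4422)) ≈ 0.1492

By the reflection principle for standard BM, P(τ_b ≤ t) = 2 · P(B_t ≥ b). Since B_t ~ N(0, t), P(B_t ≥ 3.12) = 1 − Φ(3.12/√t) = 1 − Φ(3.12/√4.68) = 1 − Φ(1.4422) ≈ 0.07462. Doubling: P(τ_{3.12} ≤ 4.68) ≈ 2 · 0.07462 = 0.14924 ≈ 0.1492.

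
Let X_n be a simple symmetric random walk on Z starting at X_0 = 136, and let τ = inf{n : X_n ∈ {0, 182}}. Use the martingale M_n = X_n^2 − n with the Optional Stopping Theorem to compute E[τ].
E[τ] = 6256

M_n = X_n^2 − n is a martingale (since E[X_{n+1}^2 | F_n] = X_n^2 + 1). By OST (τ has finite mean in a bounded region), E[M_τ] = E[M_0] = X_0^2 − 0 = 136^2 = 18496. Also E[M_τ] = E[X_τ^2] − E[τ]. The walk exits at 0 or 182, with P(hit 182 first) = 136/182, so E[X_τ^2] = 182^2 · 136/182 + 0 = 24752. Thus E[τ] = E[X_τ^2] − E[M_τ] = 24752 − 18496 = 6256 = 136(182 − 136) = 6256.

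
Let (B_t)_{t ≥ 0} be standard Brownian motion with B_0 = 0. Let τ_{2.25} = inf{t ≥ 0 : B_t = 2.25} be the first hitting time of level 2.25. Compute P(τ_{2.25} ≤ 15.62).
P(τ_{2.25} ≤ 15.62) = 2(1 − Φ(2.25/√15.62)) = 2(1 − Φ(0.5693)) ≈ 0.5692

By the reflection principle for standard BM, P(τ_b ≤ t) = 2 · P(B_t ≥ b). Since B_t ~ N(0, t), P(B_t ≥ 2.25) = 1 − Φ(2.25/√t) = 1 − Φ(2.25/√15.62) = 1 − Φ(0.5693) ≈ 0.28458. Doubling: P(τ_{2.25} ≤ 15.62) ≈ 2 · 0.28458 = 0.56916 ≈ 0.5692.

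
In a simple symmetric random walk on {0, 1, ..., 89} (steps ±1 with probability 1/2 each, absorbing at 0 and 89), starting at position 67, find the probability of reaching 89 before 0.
P(hit 89 before 0) = 67/89

Let u_k = P(hit 89 before 0 | start at k). Then u_0 = 0, u_89 = 1, and u_k = u_{k-1}/2 + u_{k+1}/2 for 1 ≤ k ≤ 88. This harmonic recurrence is solved by u_k = k/89, giving u_67 = 67/89.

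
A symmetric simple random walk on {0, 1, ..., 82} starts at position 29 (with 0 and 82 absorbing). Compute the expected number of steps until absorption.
E[τ | X_0 = 29] = 1537

Let v_k = E[τ | X_0 = k]. Boundary: v_0 = v_82 = 0. Recurrence: v_k = 1 + (v_{k-1} + v_{k+1})/2 for 1 ≤ k ≤ 81. The particular solution to v_k − (v_{k-1} + v_{k+1})/2 = 1 is v_k = −k^2. Adding homogeneous solution A + B k and matching boundaries gives v_k = k (82 − k). Substituting k = 29: v_29 = 29 · 53 = 1537.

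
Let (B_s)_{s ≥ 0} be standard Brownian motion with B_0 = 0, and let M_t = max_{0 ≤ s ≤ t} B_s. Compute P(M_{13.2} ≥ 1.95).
P(M_{13.2} ≥ 1.95) = 2·P(B_{13.2} ≥ 1.95) = 2(1 − Φ(1.95/√13.2)) ≈ 0.5915

By the reflection principle for Brownian motion, P(M_t ≥ a) = 2 · P(B_t ≥ a) for a ≥ 0. Since B_t ~ N(0, t), P(B_t ≥ 1.95) = 1 − Φ(1.95/√t) = 1 − Φ(1.95/√13.2) = 1 − Φ(0.5367). So
  P(M_{13.2} ≥ 1.95) = 2(1 − Φ(0.5367)) ≈ 0.5915.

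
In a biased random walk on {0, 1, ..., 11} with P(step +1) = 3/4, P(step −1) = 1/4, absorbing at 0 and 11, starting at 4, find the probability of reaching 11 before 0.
P(hit 11 before 0) = (1 − (1/3)^4) / (1 − (1/3)^11) = 87480/88573

Let u_k denote P(reach 11 before 0 | start at k). Boundary: u_0 = 0, u_11 = 1. Recurrence: u_k = 3/4·u_{k+1} + 1/4·u_{k-1} for 1 ≤ k ≤ 10. Try u_k = A + B·r^k with r = q/p = (1/4)/(3/4) = 1/3. Substitution satisfies the recurrence; boundary conditions give:
  u_k = (1 − r^k) / (1 − r^N) = (1 − (1/3)^4) / (1 − (1/3)^11) = 87480/88573.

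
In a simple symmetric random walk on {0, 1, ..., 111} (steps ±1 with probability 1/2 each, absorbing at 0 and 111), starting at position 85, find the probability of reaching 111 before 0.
P(hit 111 before 0) = 85/111

Let u_k = P(hit 111 before 0 | start at k). Then u_0 = 0, u_111 = 1, and u_k = u_{k-1}/2 + u_{k+1}/2 for 1 ≤ k ≤ 110. This harmonic recurrence is solved by u_k = k/111, giving u_85 = 85/111.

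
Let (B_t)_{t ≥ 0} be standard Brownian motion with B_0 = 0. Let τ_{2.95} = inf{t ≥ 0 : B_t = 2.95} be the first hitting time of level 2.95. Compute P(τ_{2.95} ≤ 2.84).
P(τ_{2.95} ≤ 2.84) = 2(1 − Φ(2.95/√2.84)) = 2(1 − Φ(1.7505)) ≈ 0.0800

By the reflection principle for standard BM, P(τ_b ≤ t) = 2 · P(B_t ≥ b). Since B_t ~ N(0, t), P(B_t ≥ 2.95) = 1 − Φ(2.95/√t) = 1 − Φ(2.95/√2.84) = 1 − Φ(1.7505) ≈ 0.04002. Doubling: P(τ_{2.95} ≤ 2.84) ≈ 2 · 0.04002 = 0.08004 ≈ 0.0800.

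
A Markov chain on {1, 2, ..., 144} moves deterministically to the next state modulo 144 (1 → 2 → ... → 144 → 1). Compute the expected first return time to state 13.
E[T_13 | X_0 = 13] = 144

The chain cycles deterministically, so starting at state 13 it returns in exactly 144 steps. Equivalently, the stationary distribution is uniform π_j = 1/144 for every state j, so by Kac's formula E[T_13] = 1/π_13 = 144.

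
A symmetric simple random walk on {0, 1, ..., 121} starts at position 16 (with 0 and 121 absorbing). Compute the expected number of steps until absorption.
E[τ | X_0 = 16] = 1680

Let v_k = E[τ | X_0 = k]. Boundary: v_0 = v_121 = 0. Recurrence: v_k = 1 + (v_{k-1} + v_{k+1})/2 for 1 ≤ k ≤ 120. The particular solution to v_k − (v_{k-1} + v_{k+1})/2 = 1 is v_k = −k^2. Adding homogeneous solution A + B k and matching boundaries gives v_k = k (121 − k). Substituting k = 16: v_16 = 16 · 105 = 1680.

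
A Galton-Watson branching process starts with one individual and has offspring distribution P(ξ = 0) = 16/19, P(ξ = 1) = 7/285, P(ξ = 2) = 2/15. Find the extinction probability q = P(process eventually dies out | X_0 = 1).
q = 1

Mean offspring μ = 0·16/19 + 1·7/285 + 2·2/15 = 83/285 ≤ 1. For μ ≤ 1 with offspring not concentrated at 1, the Galton-Watson process goes extinct almost surely, so q = 1.
(Algebraic check: The pgf is f(s) = 16/19 + 7/285·s + 2/15·s². The extinction probability q is the smallest fixed point of f in [0, 1]. Setting s = f(s):
  2/15·s² + (7/285 − 1)·s + 16/19 = 0
  2/15·s² − (16/19 + 2/15)·s + 16/19 = 0
which factors as (s − 1)·(2/15·s − 16/19) = 0, giving roots s = 1 and s = (16/19)/(2/15) = 120/19. Since 120/19 ≥ 1, the smallest root in [0, 1] is s = 1.)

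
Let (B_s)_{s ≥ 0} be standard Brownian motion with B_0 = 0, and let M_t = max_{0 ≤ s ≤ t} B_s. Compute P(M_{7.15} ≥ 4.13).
P(M_{7.15} ≥ 4.13) = 2·P(B_{7.15} ≥ 4.13) = 2(1 − Φ(4.13/√7.15)) ≈ 0.1225

By the reflection principle for Brownian motion, P(M_t ≥ a) = 2 · P(B_t ≥ a) for a ≥ 0. Since B_t ~ N(0, t), P(B_t ≥ 4.13) = 1 − Φ(4.13/√t) = 1 − Φ(4.13/√7.15) = 1 − Φ(1.5445). So
  P(M_{7.15} ≥ 4.13) = 2(1 − Φ(1.5445)) ≈ 0.1225.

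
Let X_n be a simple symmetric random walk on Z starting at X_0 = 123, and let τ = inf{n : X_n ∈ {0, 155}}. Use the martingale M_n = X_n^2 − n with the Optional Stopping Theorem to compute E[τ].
E[τ] = 3936

M_n = X_n^2 − n is a martingale (since E[X_{n+1}^2 | F_n] = X_n^2 + 1). By OST (τ has finite mean in a bounded region), E[M_τ] = E[M_0] = X_0^2 − 0 = 123^2 = 15129. Also E[M_τ] = E[X_τ^2] − E[τ]. The walk exits at 0 or 155, with P(hit 155 first) = 123/155, so E[X_τ^2] = 155^2 · 123/155 + 0 = 19065. Thus E[τ] = E[X_τ^2] − E[M_τ] = 19065 − 15129 = 3936 = 123(155 − 123) = 3936.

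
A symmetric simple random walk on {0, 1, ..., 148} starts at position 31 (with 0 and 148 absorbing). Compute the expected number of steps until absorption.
E[τ | X_0 = 31] = 3627

Let v_k = E[τ | X_0 = k]. Boundary: v_0 = v_148 = 0. Recurrence: v_k = 1 + (v_{k-1} + v_{k+1})/2 for 1 ≤ k ≤ 147. The particular solution to v_k − (v_{k-1} + v_{k+1})/2 = 1 is v_k = −k^2. Adding homogeneous solution A + B k and matching boundaries gives v_k = k (148 − k). Substituting k = 31: v_31 = 31 · 117 = 3627.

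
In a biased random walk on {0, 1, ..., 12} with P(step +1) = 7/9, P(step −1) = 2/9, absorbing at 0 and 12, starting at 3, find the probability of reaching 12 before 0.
P(hit 12 before 0) = (1 − (2/7)^3) / (1 − (2/7)^12) = 40353607/41317263

Let u_k denote P(reach 12 before 0 | start at k). Boundary: u_0 = 0, u_12 = 1. Recurrence: u_k = 7/9·u_{k+1} + 2/9·u_{k-1} for 1 ≤ k ≤ 11. Try u_k = A + B·r^k with r = q/p = (2/9)/(7/9) = 2/7. Substitution satisfies the recurrence; boundary conditions give:
  u_k = (1 − r^k) / (1 − r^N) = (1 − (2/7)^3) / (1 − (2/7)^12) = 40353607/41317263.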